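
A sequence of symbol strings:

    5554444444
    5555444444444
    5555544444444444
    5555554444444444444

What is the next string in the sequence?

5555555444444444444444

Reading off run lengths: 5 runs 3, 4, 5, 6; 4 runs 7, 9, 11, 13 — each is linear in n, where the shown terms are n = 3, 4, 5, 6.
Setting n = 7 gives 7, 15 characters in each block.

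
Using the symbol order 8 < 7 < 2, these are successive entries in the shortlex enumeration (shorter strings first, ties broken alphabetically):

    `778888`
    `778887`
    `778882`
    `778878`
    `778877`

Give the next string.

778872

The successor of 778877 increments the rightmost position that isn't already 2 and resets every position after it to 8.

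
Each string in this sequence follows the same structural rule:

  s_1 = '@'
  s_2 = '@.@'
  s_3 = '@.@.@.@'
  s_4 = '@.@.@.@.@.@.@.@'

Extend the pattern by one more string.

Each string is two copies of the previous one joined by '.'.
Doubling @.@.@.@.@.@.@.@ with '.' between the halves:

@.@.@.@.@.@.@.@.@.@.@.@.@.@.@.@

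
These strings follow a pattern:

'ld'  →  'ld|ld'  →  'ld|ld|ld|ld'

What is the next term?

Each string is two copies of the previous one joined by '|'.
Doubling ld|ld|ld|ld with '|' between the halves:

ld|ld|ld|ld|ld|ld|ld|ld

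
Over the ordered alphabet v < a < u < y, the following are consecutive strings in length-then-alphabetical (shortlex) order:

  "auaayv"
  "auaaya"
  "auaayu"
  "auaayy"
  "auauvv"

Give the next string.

auauva

Treat auauvv as a base-4 numeral over the given alphabet and add one, carrying through any trailing y's.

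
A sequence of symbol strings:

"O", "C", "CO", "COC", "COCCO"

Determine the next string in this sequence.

From term 3 onward, concatenate the last term with the second-to-last: C·O = CO, CO·C = COC, …
Continuing: COCCO · COC gives term 6.

COCCOCOC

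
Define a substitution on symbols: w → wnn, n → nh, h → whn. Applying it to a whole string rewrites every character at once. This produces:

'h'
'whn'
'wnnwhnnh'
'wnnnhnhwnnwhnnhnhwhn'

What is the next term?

Applying the rule to each of the 20 symbols of wnnnhnhwnnwhnnhnhwhn gives the pieces wnn nh nh nh whn nh whn wnn nh nh wnn whn nh nh whn nh whn wnn whn nh, which concatenate to the answer.

wnnnhnhnhwhnnhwhnwnnnhnhwnnwhnnhnhwhnnhwhnwnnwhnnh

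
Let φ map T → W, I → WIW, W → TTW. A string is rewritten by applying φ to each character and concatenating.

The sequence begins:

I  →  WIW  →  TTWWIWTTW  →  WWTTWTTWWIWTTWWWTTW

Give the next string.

Rewriting the 19 symbols of WWTTWTTWWIWTTWWWTTW one by one yields TTW TTW W W TTW W W TTW TTW WIW TTW W W TTW TTW TTW W W TTW; concatenated:

TTWTTWWWTTWWWTTWTTWWIWTTWWWTTWTTWTTWWWTTW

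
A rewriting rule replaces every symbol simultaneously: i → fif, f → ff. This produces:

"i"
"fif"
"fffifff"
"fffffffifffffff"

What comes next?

fffffffffffffffifffffffffffffff

φ(fffffffifffffff) expands symbol-by-symbol to ff ff ff ff ff ff ff fif ff ff ff ff ff ff ff; joining the 15 pieces gives the next term.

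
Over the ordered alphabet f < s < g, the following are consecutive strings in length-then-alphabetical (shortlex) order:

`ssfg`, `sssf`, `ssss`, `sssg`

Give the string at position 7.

Advancing 3 positions from sssg through sssg → ssgf → ssgs reaches term 7.

ssgg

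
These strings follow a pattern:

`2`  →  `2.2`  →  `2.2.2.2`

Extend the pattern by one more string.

s(k+1) = s(k)·.·s(k) — each term doubles the last with '.' between the halves.
So the next term is two copies of 2.2.2.2 with '.' between the halves.

2.2.2.2.2.2.2.2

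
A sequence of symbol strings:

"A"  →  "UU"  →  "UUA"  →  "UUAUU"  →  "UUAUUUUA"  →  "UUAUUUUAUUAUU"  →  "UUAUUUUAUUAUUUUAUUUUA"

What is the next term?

From term 3 onward, concatenate the last term with the second-to-last: UU·A = UUA, UUA·UU = UUAUU, …
Continuing: UUAUUUUAUUAUUUUAUUUUA · UUAUUUUAUUAUU gives term 8.

UUAUUUUAUUAUUUUAUUUUAUUAUUUUAUUAUU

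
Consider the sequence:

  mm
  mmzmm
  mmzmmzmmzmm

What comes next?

Each string is two copies of the previous one joined by 'z'.
Doubling mmzmmzmmzmm with 'z' between the halves:

mmzmmzmmzmmzmmzmmzmmzmm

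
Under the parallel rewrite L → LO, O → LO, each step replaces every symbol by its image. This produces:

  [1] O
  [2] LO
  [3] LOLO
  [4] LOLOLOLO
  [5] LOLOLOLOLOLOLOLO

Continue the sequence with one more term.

Rewriting the 16 symbols of LOLOLOLOLOLOLOLO one by one yields LO LO LO LO LO LO LO LO LO LO LO LO LO LO LO LO; concatenated:

LOLOLOLOLOLOLOLOLOLOLOLOLOLOLOLO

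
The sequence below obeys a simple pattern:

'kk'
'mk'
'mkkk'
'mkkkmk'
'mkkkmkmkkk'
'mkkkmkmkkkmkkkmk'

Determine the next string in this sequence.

Each term (from the third on) is the previous term followed by the one before it: term 3 = mk·kk = mkkk.
The next term joins mkkkmkmkkkmkkkmk and mkkkmkmkkk.

mkkkmkmkkkmkkkmkmkkkmkmkkk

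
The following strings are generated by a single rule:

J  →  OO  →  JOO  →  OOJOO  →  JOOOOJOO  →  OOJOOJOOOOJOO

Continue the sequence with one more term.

From term 3 onward, concatenate the second-to-last term with the last: J·OO = JOO, OO·JOO = OOJOO, …
Continuing: JOOOOJOO · OOJOOJOOOOJOO gives term 7.

JOOOOJOOOOJOOJOOOOJOO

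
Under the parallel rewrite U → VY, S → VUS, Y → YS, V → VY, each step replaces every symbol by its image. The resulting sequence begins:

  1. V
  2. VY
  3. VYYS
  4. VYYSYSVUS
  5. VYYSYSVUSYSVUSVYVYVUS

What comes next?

VYYSYSVUSYSVUSVYVYVUSYSVUSVYVYVUSVYYSVYYSVYVYVUS

Replace each of the 21 characters of VYYSYSVUSYSVUSVYVYVUS in place — VY YS YS VUS YS VUS VY VY VUS YS VUS VY VY VUS VY YS VY YS VY VY VUS — and concatenate.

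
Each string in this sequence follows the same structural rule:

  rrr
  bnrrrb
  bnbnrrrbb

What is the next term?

Each term wraps the previous one in bn on the left and b on the right.
So the next term is bn·bnbnrrrbb·b.

bnbnbnrrrbbb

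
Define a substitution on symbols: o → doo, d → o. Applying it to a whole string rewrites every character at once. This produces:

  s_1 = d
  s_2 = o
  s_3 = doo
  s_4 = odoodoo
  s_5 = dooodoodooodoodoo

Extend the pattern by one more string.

Rewriting the 17 symbols of dooodoodooodoodoo one by one yields o doo doo doo o doo doo o doo doo doo o doo doo o doo doo; concatenated:

odoodoodooodoodooodoodoodooodoodooodoodoo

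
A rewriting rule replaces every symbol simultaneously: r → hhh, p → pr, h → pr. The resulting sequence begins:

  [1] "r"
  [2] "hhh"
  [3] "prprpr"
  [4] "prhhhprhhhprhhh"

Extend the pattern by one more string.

φ(prhhhprhhhprhhh) expands symbol-by-symbol to pr hhh pr pr pr pr hhh pr pr pr pr hhh pr pr pr; joining the 15 pieces gives the next term.

prhhhprprprprhhhprprprprhhhprprpr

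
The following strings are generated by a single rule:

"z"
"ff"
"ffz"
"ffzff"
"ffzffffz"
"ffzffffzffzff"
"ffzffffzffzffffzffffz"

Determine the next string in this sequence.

Each term (from the third on) is the previous term followed by the one before it: term 3 = ff·z = ffz.
So term 8 is ffzffffzffzffffzffffz·ffzffffzffzff.

ffzffffzffzffffzffffzffzffffzffzff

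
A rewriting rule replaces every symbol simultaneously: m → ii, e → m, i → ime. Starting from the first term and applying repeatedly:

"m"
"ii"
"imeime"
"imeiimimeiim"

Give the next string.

Expanding imeiimimeiim: i→ime, m→ii, e→m, i→ime, i→ime, m→ii, i→ime, m→ii, e→m, i→ime, i→ime, m→ii. Concatenated: ime ii m ime ime ii ime ii m ime ime ii.

imeiimimeimeiiimeiimimeimeii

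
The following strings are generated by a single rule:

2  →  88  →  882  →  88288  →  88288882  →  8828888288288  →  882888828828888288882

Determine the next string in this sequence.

From term 3 onward, concatenate the last term with the second-to-last: 88·2 = 882, 882·88 = 88288, …
So term 8 is 882888828828888288882·8828888288288.

8828888288288882888828828888288288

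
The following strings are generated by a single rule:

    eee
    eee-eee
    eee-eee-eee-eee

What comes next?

s(k+1) = s(k)·-·s(k) — each term doubles the last with '-' between the halves.
Doubling eee-eee-eee-eee with '-' between the halves:

eee-eee-eee-eee-eee-eee-eee-eee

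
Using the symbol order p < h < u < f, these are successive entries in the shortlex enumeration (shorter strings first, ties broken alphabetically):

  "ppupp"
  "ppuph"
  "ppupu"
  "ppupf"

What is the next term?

ppuhp

The successor of ppupf increments the rightmost position that isn't already f and resets every position after it to p.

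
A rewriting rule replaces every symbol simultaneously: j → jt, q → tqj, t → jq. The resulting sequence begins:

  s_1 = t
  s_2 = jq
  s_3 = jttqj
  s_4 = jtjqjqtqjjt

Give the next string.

jtjqjttqjjttqjjqtqjjtjtjq

Expanding jtjqjqtqjjt: j→jt, t→jq, j→jt, q→tqj, j→jt, q→tqj, t→jq, q→tqj, j→jt, j→jt, t→jq. Concatenated: jt jq jt tqj jt tqj jq tqj jt jt jq.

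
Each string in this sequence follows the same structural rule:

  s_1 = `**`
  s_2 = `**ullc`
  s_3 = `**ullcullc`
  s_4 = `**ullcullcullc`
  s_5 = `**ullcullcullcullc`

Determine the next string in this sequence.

Every step adds ullc to the end: s(k+1) = s(k)·ullc.
Applying this once more to **ullcullcullcullc:

**ullcullcullcullcullc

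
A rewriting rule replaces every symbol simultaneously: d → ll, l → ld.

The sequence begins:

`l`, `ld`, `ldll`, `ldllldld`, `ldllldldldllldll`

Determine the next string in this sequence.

Replace each of the 16 characters of ldllldldldllldll in place — ld ll ld ld ld ll ld ll ld ll ld ld ld ll ld ld — and concatenate.

ldllldldldllldllldllldldldllldld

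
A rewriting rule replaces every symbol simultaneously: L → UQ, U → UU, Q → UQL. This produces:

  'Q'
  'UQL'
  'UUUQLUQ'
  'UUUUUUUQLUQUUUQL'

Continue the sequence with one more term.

UUUUUUUUUUUUUUUQLUQUUUQLUUUUUUUQLUQ

φ(UUUUUUUQLUQUUUQL) expands symbol-by-symbol to UU UU UU UU UU UU UU UQL UQ UU UQL UU UU UU UQL UQ; joining the 16 pieces gives the next term.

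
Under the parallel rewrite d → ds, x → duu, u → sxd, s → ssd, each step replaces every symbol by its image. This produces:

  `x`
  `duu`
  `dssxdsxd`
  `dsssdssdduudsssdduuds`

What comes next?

dsssdssdssddsssdssddsdssxdsxddsssdssdssddsdssxdsxddsssd

Applying the rule to each of the 21 symbols of dsssdssdduudsssdduuds gives the pieces ds ssd ssd ssd ds ssd ssd ds ds sxd sxd ds ssd ssd ssd ds ds sxd sxd ds ssd, which concatenate to the answer.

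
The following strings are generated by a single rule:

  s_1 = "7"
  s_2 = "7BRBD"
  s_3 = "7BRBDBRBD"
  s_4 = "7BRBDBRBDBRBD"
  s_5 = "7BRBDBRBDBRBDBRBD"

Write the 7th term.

7BRBDBRBDBRBDBRBDBRBDBRBD

Each term is the previous one with BRBD appended.
From 7BRBDBRBDBRBDBRBD, 2 further steps: 7BRBDBRBDBRBDBRBD → 7BRBDBRBDBRBDBRBDBRBD → (answer).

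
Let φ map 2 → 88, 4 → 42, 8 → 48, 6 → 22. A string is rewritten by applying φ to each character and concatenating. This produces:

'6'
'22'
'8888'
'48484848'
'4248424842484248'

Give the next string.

Rewriting the 16 symbols of 4248424842484248 one by one yields 42 88 42 48 42 88 42 48 42 88 42 48 42 88 42 48; concatenated:

42884248428842484288424842884248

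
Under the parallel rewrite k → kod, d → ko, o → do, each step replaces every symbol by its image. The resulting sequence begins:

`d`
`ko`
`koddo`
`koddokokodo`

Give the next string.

koddokokodokoddokoddokodo

Apply φ to koddokokodo symbol by symbol: k→kod, o→do, d→ko, d→ko, o→do, k→kod, o→do, k→kod, o→do, d→ko, o→do; joined: kod do ko ko do kod do kod do ko do.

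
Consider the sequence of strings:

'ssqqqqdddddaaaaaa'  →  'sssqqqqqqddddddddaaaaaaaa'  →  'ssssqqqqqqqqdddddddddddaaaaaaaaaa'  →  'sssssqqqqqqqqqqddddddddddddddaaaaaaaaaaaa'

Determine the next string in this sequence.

Reading off run lengths: s runs 2, 3, 4, 5; q runs 4, 6, 8, 10; d runs 5, 8, 11, 14; a runs 6, 8, 10, 12 — each is linear in n, where the shown terms are n = 2, 3, 4, 5.
At n = 6 the blocks have lengths 6, 12, 17, 14.

ssssssqqqqqqqqqqqqdddddddddddddddddaaaaaaaaaaaaaa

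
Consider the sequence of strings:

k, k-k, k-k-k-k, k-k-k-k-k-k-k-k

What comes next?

k-k-k-k-k-k-k-k-k-k-k-k-k-k-k-k

s(k+1) = s(k)·-·s(k) — each term doubles the last with '-' between the halves.
So the next term is two copies of k-k-k-k-k-k-k-k with '-' between the halves.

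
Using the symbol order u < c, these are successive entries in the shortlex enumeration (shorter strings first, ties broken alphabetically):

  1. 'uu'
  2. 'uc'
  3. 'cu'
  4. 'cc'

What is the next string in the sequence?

uuu

After cc the length-2 strings are exhausted; the first length-3 string is 3 copies of u.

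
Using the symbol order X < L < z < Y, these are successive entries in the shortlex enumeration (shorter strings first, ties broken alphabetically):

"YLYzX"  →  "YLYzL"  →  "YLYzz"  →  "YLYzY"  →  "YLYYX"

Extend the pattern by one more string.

Treat YLYYX as a base-4 numeral over the given alphabet and add one, carrying through any trailing Y's.

YLYYL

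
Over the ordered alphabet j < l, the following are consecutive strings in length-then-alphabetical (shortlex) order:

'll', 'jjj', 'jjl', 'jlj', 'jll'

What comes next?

ljj

Treat jll as a base-2 numeral over the given alphabet and add one, carrying through any trailing l's.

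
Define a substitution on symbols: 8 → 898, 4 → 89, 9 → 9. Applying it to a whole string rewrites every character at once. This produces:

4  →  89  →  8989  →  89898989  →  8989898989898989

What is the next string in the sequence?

Rewriting the 16 symbols of 8989898989898989 one by one yields 898 9 898 9 898 9 898 9 898 9 898 9 898 9 898 9; concatenated:

89898989898989898989898989898989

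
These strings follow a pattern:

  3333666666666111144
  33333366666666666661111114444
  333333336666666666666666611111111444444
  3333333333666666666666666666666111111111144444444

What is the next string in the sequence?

33333333333366666666666666666666666661111111111114444444444

The n-th term is 2n 3's then 4n+1 6's then 2n 1's then 2n-2 4's, where the shown terms are n = 2, 3, 4, 5.
Setting n = 6 gives 12, 25, 12, 10 characters in each block.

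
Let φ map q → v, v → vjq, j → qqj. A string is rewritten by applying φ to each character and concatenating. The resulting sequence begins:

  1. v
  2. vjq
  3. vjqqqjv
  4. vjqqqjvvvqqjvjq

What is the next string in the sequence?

vjqqqjvvvqqjvjqvjqvjqvvqqjvjqqqjv

φ(vjqqqjvvvqqjvjq) expands symbol-by-symbol to vjq qqj v v v qqj vjq vjq vjq v v qqj vjq qqj v; joining the 15 pieces gives the next term.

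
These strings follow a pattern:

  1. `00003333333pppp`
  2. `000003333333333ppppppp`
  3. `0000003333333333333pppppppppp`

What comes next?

Each string has the form 0^{n+2} 3^{3n+1} p^{3n-2}, where the shown terms are n = 2, 3, 4.
For the next term, n = 5, so the run lengths are 7, 16, 13.

00000003333333333333333ppppppppppppp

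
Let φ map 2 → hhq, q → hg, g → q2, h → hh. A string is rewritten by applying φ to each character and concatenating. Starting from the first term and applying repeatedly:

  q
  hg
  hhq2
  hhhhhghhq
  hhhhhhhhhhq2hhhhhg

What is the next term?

Applying the rule to each of the 18 symbols of hhhhhhhhhhq2hhhhhg gives the pieces hh hh hh hh hh hh hh hh hh hh hg hhq hh hh hh hh hh q2, which concatenate to the answer.

hhhhhhhhhhhhhhhhhhhhhghhqhhhhhhhhhhq2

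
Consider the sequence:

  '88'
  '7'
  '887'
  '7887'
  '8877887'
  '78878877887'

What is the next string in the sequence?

887788778878877887

Each term (from the third on) is the two preceding terms concatenated in order: term 3 = 88·7 = 887.
Continuing: 8877887 · 78878877887 gives term 7.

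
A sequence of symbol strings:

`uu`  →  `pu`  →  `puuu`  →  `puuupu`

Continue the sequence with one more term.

puuupupuuu

From term 3 onward, concatenate the last term with the second-to-last: pu·uu = puuu, puuu·pu = puuupu, …
So term 5 is puuupu·puuu.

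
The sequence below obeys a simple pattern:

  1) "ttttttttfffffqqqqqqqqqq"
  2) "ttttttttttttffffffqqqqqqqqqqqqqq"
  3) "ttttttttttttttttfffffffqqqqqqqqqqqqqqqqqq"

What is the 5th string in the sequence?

Reading off run lengths: t runs 8, 12, 16; f runs 5, 6, 7; q runs 10, 14, 18 — each is linear in n, where the shown terms are n = 2, 3, 4.
For term 5, n = 6, so the run lengths are 24, 9, 26.

ttttttttttttttttttttttttfffffffffqqqqqqqqqqqqqqqqqqqqqqqqqq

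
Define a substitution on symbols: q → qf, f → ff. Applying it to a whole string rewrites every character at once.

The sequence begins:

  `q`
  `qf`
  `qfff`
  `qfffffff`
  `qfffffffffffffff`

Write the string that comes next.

qfffffffffffffffffffffffffffffff

Replace each of the 16 characters of qfffffffffffffff in place — qf ff ff ff ff ff ff ff ff ff ff ff ff ff ff ff — and concatenate.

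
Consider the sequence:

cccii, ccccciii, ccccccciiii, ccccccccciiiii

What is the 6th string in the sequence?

ccccccccccccciiiiiii

The n-th term is 2n+1 c's then n+1 i's (n = 1, 2, …).
At n = 6 the blocks have lengths 13, 7.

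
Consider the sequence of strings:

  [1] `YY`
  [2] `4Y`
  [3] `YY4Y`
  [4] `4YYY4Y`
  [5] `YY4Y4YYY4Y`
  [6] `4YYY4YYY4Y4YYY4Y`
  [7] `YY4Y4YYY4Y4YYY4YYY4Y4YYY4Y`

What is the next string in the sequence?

4YYY4YYY4Y4YYY4YYY4Y4YYY4Y4YYY4YYY4Y4YYY4Y

Each term (from the third on) is the two preceding terms concatenated in order: term 3 = YY·4Y = YY4Y.
So term 8 is 4YYY4YYY4Y4YYY4Y·YY4Y4YYY4Y4YYY4YYY4Y4YYY4Y.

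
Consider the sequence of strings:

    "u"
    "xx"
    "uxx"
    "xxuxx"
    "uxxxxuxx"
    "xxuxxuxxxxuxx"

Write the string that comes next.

This is a Fibonacci-style word recurrence s(k) = s(k−2)·s(k−1): e.g. u·xx = uxx.
The next term joins uxxxxuxx and xxuxxuxxxxuxx.

uxxxxuxxxxuxxuxxxxuxx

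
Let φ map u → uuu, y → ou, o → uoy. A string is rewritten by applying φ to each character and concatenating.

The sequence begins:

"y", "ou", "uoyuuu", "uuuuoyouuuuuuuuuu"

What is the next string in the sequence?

Rewriting the 17 symbols of uuuuoyouuuuuuuuuu one by one yields uuu uuu uuu uuu uoy ou uoy uuu uuu uuu uuu uuu uuu uuu uuu uuu uuu; concatenated:

uuuuuuuuuuuuuoyouuoyuuuuuuuuuuuuuuuuuuuuuuuuuuuuuu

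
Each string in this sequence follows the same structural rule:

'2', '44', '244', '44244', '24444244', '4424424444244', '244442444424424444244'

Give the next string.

4424424444244244442444424424444244

From term 3 onward, concatenate the second-to-last term with the last: 2·44 = 244, 44·244 = 44244, …
So term 8 is 4424424444244·244442444424424444244.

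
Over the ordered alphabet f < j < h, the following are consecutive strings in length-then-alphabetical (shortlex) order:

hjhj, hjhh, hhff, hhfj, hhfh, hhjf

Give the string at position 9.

Continuing the enumeration 3 steps past hhjf: hhjf → hhjj → hhjh → (answer).

hhhf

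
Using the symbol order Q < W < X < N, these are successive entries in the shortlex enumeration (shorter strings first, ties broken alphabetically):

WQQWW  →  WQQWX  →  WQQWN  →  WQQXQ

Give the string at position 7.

Continuing the enumeration 3 steps past WQQXQ: WQQXQ → WQQXW → WQQXX → (answer).

WQQXN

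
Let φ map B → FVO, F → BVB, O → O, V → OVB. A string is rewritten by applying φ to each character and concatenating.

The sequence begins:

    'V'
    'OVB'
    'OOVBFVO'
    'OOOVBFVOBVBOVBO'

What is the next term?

Rewriting the 15 symbols of OOOVBFVOBVBOVBO one by one yields O O O OVB FVO BVB OVB O FVO OVB FVO O OVB FVO O; concatenated:

OOOOVBFVOBVBOVBOFVOOVBFVOOOVBFVOO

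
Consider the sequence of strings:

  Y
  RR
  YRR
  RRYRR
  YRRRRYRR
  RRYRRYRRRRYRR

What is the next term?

This is a Fibonacci-style word recurrence s(k) = s(k−2)·s(k−1): e.g. Y·RR = YRR.
So term 7 is YRRRRYRR·RRYRRYRRRRYRR.

YRRRRYRRRRYRRYRRRRYRR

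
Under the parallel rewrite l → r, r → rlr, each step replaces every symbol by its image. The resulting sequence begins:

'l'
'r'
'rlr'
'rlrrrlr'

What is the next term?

rlrrrlrrlrrlrrrlr

Rewriting each symbol of rlrrrlr: r→rlr, l→r, r→rlr, r→rlr, r→rlr, l→r, r→rlr, which concatenates to rlr r rlr rlr rlr r rlr.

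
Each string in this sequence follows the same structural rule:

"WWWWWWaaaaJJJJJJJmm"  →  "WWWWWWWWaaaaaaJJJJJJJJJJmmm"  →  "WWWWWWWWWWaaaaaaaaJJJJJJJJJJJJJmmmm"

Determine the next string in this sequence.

Reading off run lengths: W runs 6, 8, 10; a runs 4, 6, 8; J runs 7, 10, 13; m runs 2, 3, 4 — each is linear in n, where the shown terms are n = 2, 3, 4.
Setting n = 5 gives 12, 10, 16, 5 characters in each block.

WWWWWWWWWWWWaaaaaaaaaaJJJJJJJJJJJJJJJJmmmmm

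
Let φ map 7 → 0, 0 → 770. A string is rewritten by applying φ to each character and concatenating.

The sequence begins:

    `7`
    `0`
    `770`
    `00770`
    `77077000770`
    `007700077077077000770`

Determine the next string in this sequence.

Rewriting the 21 symbols of 007700077077077000770 one by one yields 770 770 0 0 770 770 770 0 0 770 0 0 770 0 0 770 770 770 0 0 770; concatenated:

7707700077077077000770007700077077077000770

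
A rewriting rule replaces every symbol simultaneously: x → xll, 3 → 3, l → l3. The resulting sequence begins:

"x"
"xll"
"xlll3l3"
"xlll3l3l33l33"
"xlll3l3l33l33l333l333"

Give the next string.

φ(xlll3l3l33l33l333l333) expands symbol-by-symbol to xll l3 l3 l3 3 l3 3 l3 3 3 l3 3 3 l3 3 3 3 l3 3 3 3; joining the 21 pieces gives the next term.

xlll3l3l33l33l333l333l3333l3333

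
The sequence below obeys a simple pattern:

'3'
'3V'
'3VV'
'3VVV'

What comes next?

The strings grow by a fixed suffix V each time.
Applying this once more to 3VVV:

3VVVV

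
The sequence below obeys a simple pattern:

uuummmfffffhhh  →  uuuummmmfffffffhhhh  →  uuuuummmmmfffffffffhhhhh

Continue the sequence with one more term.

Term n consists of n+1 u's, followed by n+1 m's, followed by 2n+1 f's, followed by n+1 h's, where the shown terms are n = 2, 3, 4.
Setting n = 5 gives 6, 6, 11, 6 characters in each block.

uuuuuummmmmmfffffffffffhhhhhh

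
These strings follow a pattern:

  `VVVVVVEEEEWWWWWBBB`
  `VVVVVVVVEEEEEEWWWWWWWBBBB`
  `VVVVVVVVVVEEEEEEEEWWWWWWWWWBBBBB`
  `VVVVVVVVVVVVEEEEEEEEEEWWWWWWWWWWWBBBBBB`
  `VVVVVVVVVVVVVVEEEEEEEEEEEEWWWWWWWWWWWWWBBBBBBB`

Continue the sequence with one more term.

VVVVVVVVVVVVVVVVEEEEEEEEEEEEEEWWWWWWWWWWWWWWWBBBBBBBB

Term n consists of 2n+2 V's, followed by 2n E's, followed by 2n+1 W's, followed by n+1 B's, where the shown terms are n = 2, 3, 4, 5, 6.
At n = 7 the blocks have lengths 16, 14, 15, 8.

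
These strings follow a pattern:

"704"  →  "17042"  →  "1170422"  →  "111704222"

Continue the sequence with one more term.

Every step adds 1 to the front and 2 to the end of the previous string.
One more step from 111704222 gives the answer.

11117042222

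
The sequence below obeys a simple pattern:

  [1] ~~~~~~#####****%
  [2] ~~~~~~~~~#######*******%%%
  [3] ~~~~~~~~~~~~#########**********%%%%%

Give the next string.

Each string has the form ~^{3n+3} #^{2n+3} *^{3n+1} %^{2n-1} (n = 1, 2, …).
Setting n = 4 gives 15, 11, 13, 7 characters in each block.

~~~~~~~~~~~~~~~###########*************%%%%%%%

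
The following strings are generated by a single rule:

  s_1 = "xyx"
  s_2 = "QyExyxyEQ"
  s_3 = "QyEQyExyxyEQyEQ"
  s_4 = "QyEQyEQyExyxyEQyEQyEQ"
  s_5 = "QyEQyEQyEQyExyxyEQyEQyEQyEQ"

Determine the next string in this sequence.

QyEQyEQyEQyEQyExyxyEQyEQyEQyEQyEQ

s(k+1) = QyE·s(k)·yEQ, so each term gains QyE as a prefix and yEQ as a suffix.
One more step from QyEQyEQyEQyExyxyEQyEQyEQyEQ gives the answer.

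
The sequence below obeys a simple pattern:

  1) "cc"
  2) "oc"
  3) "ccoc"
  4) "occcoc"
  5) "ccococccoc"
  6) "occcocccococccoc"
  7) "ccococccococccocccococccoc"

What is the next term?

occcocccococccocccococccococccocccococccoc

From term 3 onward, concatenate the second-to-last term with the last: cc·oc = ccoc, oc·ccoc = occcoc, …
Continuing: occcocccococccoc · ccococccococccocccococccoc gives term 8.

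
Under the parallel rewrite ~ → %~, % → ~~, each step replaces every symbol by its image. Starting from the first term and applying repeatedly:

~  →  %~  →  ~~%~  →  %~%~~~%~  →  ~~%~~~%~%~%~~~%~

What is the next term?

Rewriting the 16 symbols of ~~%~~~%~%~%~~~%~ one by one yields %~ %~ ~~ %~ %~ %~ ~~ %~ ~~ %~ ~~ %~ %~ %~ ~~ %~; concatenated:

%~%~~~%~%~%~~~%~~~%~~~%~%~%~~~%~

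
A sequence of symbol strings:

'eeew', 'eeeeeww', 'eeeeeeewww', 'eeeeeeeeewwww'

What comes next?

eeeeeeeeeeewwwww

Term n consists of 2n+1 e's, followed by n w's (n = 1, 2, …).
At n = 5 the blocks have lengths 11, 5.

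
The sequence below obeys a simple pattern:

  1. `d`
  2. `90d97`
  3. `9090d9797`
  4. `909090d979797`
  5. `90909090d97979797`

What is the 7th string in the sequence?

s(k+1) = 90·s(k)·97, so each term gains 90 as a prefix and 97 as a suffix.
From 90909090d97979797, 2 further steps: 90909090d97979797 → 9090909090d9797979797 → (answer).

909090909090d979797979797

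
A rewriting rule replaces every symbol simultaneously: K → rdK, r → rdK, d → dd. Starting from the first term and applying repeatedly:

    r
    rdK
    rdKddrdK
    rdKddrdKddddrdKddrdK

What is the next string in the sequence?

Applying the rule to each of the 20 symbols of rdKddrdKddddrdKddrdK gives the pieces rdK dd rdK dd dd rdK dd rdK dd dd dd dd rdK dd rdK dd dd rdK dd rdK, which concatenate to the answer.

rdKddrdKddddrdKddrdKddddddddrdKddrdKddddrdKddrdK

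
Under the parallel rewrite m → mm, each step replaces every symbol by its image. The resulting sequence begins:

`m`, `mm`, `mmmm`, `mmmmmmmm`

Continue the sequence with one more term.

mmmmmmmmmmmmmmmm

Expanding mmmmmmmm: m→mm, m→mm, m→mm, m→mm, m→mm, m→mm, m→mm, m→mm. Concatenated: mm mm mm mm mm mm mm mm.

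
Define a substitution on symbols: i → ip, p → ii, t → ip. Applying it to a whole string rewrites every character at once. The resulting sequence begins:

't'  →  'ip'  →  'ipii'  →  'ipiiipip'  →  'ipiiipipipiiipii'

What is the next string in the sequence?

Rewriting the 16 symbols of ipiiipipipiiipii one by one yields ip ii ip ip ip ii ip ii ip ii ip ip ip ii ip ip; concatenated:

ipiiipipipiiipiiipiiipipipiiipip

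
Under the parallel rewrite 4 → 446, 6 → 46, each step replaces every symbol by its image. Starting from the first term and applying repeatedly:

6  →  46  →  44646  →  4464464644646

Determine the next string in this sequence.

4464464644644646446464464464644646

Applying the rule to each of the 13 symbols of 4464464644646 gives the pieces 446 446 46 446 446 46 446 46 446 446 46 446 46, which concatenate to the answer.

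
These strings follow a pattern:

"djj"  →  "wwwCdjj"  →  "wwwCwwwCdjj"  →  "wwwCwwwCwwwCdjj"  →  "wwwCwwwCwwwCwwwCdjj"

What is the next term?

wwwCwwwCwwwCwwwCwwwCdjj

Each term is the previous one with wwwC prepended.
So the next term is wwwC·wwwCwwwCwwwCwwwCdjj.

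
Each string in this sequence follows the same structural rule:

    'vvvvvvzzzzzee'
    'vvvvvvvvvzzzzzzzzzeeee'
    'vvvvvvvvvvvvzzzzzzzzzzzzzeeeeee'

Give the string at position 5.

The n-th term is 3n+3 v's then 4n+1 z's then 2n e's (n = 1, 2, …).
Setting n = 5 gives 18, 21, 10 characters in each block.

vvvvvvvvvvvvvvvvvvzzzzzzzzzzzzzzzzzzzzzeeeeeeeeee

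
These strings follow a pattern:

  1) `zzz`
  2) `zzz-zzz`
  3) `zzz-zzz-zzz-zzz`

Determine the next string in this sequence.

Every step duplicates the string with '-' between the halves.
Doubling zzz-zzz-zzz-zzz with '-' between the halves:

zzz-zzz-zzz-zzz-zzz-zzz-zzz-zzz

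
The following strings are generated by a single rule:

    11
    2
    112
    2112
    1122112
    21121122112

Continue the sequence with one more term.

112211221121122112

From term 3 onward, concatenate the second-to-last term with the last: 11·2 = 112, 2·112 = 2112, …
The next term joins 1122112 and 21121122112.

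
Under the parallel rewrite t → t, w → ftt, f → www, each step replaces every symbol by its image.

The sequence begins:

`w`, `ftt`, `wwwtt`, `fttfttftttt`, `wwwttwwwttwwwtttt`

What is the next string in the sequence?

fttfttfttttfttfttfttttfttfttftttttt

φ(wwwttwwwttwwwtttt) expands symbol-by-symbol to ftt ftt ftt t t ftt ftt ftt t t ftt ftt ftt t t t t; joining the 17 pieces gives the next term.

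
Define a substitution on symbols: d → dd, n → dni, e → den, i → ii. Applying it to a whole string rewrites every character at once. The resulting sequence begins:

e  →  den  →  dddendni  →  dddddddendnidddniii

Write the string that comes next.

dddddddddddddddendnidddniiidddddddniiiiiii

φ(dddddddendnidddniii) expands symbol-by-symbol to dd dd dd dd dd dd dd den dni dd dni ii dd dd dd dni ii ii ii; joining the 19 pieces gives the next term.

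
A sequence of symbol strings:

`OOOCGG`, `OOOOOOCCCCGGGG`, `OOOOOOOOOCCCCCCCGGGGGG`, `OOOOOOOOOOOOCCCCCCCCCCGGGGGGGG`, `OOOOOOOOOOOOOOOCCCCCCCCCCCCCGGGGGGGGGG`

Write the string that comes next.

OOOOOOOOOOOOOOOOOOCCCCCCCCCCCCCCCCGGGGGGGGGGGG

Term n consists of 3n O's, followed by 3n-2 C's, followed by 2n G's (n = 1, 2, …).
Setting n = 6 gives 18, 16, 12 characters in each block.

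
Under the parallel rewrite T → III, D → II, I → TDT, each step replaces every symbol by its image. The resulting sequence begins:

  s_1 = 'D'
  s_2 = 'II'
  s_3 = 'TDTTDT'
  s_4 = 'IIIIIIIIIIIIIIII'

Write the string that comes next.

Applying the rule to each of the 16 symbols of IIIIIIIIIIIIIIII gives the pieces TDT TDT TDT TDT TDT TDT TDT TDT TDT TDT TDT TDT TDT TDT TDT TDT, which concatenate to the answer.

TDTTDTTDTTDTTDTTDTTDTTDTTDTTDTTDTTDTTDTTDTTDTTDT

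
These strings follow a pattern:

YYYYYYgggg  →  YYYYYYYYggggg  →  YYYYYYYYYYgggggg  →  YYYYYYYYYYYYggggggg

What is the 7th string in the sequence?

YYYYYYYYYYYYYYYYYYgggggggggg

Each string has the form Y^{2n+2} g^{n+2}, where the shown terms are n = 2, 3, 4, 5.
Setting n = 8 gives 18, 10 characters in each block.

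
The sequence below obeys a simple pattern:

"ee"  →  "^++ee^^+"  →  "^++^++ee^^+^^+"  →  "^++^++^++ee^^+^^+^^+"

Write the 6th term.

Each term wraps the previous one in ^++ on the left and ^^+ on the right.
From ^++^++^++ee^^+^^+^^+, 2 further steps: ^++^++^++ee^^+^^+^^+ → ^++^++^++^++ee^^+^^+^^+^^+ → (answer).

^++^++^++^++^++ee^^+^^+^^+^^+^^+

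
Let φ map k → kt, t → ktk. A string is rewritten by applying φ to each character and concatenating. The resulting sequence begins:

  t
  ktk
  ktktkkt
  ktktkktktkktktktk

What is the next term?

Rewriting the 17 symbols of ktktkktktkktktktk one by one yields kt ktk kt ktk kt kt ktk kt ktk kt kt ktk kt ktk kt ktk kt; concatenated:

ktktkktktkktktktkktktkktktktkktktkktktkkt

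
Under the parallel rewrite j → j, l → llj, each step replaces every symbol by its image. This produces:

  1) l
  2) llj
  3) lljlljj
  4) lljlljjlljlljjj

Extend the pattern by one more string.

Applying the rule to each of the 15 symbols of lljlljjlljlljjj gives the pieces llj llj j llj llj j j llj llj j llj llj j j j, which concatenate to the answer.

lljlljjlljlljjjlljlljjlljlljjjj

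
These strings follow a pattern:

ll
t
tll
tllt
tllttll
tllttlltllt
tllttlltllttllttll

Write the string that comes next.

tllttlltllttllttlltllttlltllt

This is a Fibonacci-style word recurrence s(k) = s(k−1)·s(k−2): e.g. t·ll = tll.
Continuing: tllttlltllttllttll · tllttlltllt gives term 8.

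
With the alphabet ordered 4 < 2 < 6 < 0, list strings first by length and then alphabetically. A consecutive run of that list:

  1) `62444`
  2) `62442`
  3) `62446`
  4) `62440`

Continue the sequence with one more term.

62424

The successor of 62440 increments the rightmost position that isn't already 0 and resets every position after it to 4.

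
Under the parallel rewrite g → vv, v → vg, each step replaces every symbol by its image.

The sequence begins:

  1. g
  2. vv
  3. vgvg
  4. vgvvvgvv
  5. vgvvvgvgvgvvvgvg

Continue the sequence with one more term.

Rewriting the 16 symbols of vgvvvgvgvgvvvgvg one by one yields vg vv vg vg vg vv vg vv vg vv vg vg vg vv vg vv; concatenated:

vgvvvgvgvgvvvgvvvgvvvgvgvgvvvgvv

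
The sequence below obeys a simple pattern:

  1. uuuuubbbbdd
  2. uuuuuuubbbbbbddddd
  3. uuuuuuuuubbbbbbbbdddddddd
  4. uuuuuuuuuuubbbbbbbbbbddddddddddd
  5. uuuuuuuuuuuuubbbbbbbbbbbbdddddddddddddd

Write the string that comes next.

uuuuuuuuuuuuuuubbbbbbbbbbbbbbddddddddddddddddd

The n-th term is 2n+3 u's then 2n+2 b's then 3n-1 d's (n = 1, 2, …).
Setting n = 6 gives 15, 14, 17 characters in each block.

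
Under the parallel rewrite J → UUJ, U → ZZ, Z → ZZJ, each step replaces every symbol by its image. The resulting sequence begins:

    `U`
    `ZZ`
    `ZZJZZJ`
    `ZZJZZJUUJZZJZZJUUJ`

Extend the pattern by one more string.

ZZJZZJUUJZZJZZJUUJZZZZUUJZZJZZJUUJZZJZZJUUJZZZZUUJ

φ(ZZJZZJUUJZZJZZJUUJ) expands symbol-by-symbol to ZZJ ZZJ UUJ ZZJ ZZJ UUJ ZZ ZZ UUJ ZZJ ZZJ UUJ ZZJ ZZJ UUJ ZZ ZZ UUJ; joining the 18 pieces gives the next term.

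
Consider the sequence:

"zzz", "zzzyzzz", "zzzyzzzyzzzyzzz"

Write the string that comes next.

Each string is two copies of the previous one joined by 'y'.
Doubling zzzyzzzyzzzyzzz with 'y' between the halves:

zzzyzzzyzzzyzzzyzzzyzzzyzzzyzzz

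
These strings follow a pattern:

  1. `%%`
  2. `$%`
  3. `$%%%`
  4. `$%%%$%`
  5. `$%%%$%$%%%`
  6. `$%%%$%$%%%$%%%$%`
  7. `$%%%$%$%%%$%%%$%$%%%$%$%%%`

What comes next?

$%%%$%$%%%$%%%$%$%%%$%$%%%$%%%$%$%%%$%%%$%

This is a Fibonacci-style word recurrence s(k) = s(k−1)·s(k−2): e.g. $%·%% = $%%%.
So term 8 is $%%%$%$%%%$%%%$%$%%%$%$%%%·$%%%$%$%%%$%%%$%.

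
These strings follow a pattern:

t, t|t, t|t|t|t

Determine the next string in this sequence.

Every step duplicates the string with '|' between the halves.
Doubling t|t|t|t with '|' between the halves:

t|t|t|t|t|t|t|t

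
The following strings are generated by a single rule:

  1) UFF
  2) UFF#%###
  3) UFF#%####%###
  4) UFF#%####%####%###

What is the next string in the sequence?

UFF#%####%####%####%###

The strings grow by a fixed suffix #%### each time.
One more step from UFF#%####%####%### gives the answer.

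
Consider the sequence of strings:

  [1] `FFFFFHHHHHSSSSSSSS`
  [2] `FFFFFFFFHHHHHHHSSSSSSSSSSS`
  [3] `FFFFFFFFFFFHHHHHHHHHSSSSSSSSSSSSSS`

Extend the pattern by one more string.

Term n consists of 3n-1 F's, followed by 2n+1 H's, followed by 3n+2 S's, where the shown terms are n = 2, 3, 4.
For the next term, n = 5, so the run lengths are 14, 11, 17.

FFFFFFFFFFFFFFHHHHHHHHHHHSSSSSSSSSSSSSSSSS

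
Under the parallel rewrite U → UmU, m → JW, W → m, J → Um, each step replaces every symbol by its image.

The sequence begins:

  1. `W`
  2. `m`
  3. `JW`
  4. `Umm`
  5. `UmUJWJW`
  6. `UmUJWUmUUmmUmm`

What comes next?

Replace each of the 14 characters of UmUJWUmUUmmUmm in place — UmU JW UmU Um m UmU JW UmU UmU JW JW UmU JW JW — and concatenate.

UmUJWUmUUmmUmUJWUmUUmUJWJWUmUJWJW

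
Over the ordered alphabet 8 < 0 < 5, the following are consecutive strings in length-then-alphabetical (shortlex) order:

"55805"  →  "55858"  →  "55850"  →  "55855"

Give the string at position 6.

Stepping forward 2 times from 55855: 55855 → 55088, then the target.

55080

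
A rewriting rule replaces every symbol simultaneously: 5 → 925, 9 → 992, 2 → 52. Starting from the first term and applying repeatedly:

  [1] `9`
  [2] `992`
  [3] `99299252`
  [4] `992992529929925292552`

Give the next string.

9929925299299252925529929925299299252925529925292592552

φ(992992529929925292552) expands symbol-by-symbol to 992 992 52 992 992 52 925 52 992 992 52 992 992 52 925 52 992 52 925 925 52; joining the 21 pieces gives the next term.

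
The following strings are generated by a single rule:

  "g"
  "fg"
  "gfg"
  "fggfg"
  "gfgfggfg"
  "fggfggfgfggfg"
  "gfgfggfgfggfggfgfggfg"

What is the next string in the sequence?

Each term (from the third on) is the two preceding terms concatenated in order: term 3 = g·fg = gfg.
So term 8 is fggfggfgfggfg·gfgfggfgfggfggfgfggfg.

fggfggfgfggfggfgfggfgfggfggfgfggfg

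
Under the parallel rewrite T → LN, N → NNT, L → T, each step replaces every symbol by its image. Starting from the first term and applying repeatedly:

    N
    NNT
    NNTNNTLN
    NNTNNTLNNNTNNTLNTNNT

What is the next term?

NNTNNTLNNNTNNTLNTNNTNNTNNTLNNNTNNTLNTNNTLNNNTNNTLN

φ(NNTNNTLNNNTNNTLNTNNT) expands symbol-by-symbol to NNT NNT LN NNT NNT LN T NNT NNT NNT LN NNT NNT LN T NNT LN NNT NNT LN; joining the 20 pieces gives the next term.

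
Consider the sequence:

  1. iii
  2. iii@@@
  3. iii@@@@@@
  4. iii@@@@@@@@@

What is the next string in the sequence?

Each term is the previous one with @@@ appended.
Applying this once more to iii@@@@@@@@@:

iii@@@@@@@@@@@@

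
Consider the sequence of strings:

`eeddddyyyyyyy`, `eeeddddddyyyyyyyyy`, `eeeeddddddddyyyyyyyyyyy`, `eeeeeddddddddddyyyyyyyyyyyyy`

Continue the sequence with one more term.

Term n consists of n e's, followed by 2n d's, followed by 2n+3 y's, where the shown terms are n = 2, 3, 4, 5.
Setting n = 6 gives 6, 12, 15 characters in each block.

eeeeeeddddddddddddyyyyyyyyyyyyyyy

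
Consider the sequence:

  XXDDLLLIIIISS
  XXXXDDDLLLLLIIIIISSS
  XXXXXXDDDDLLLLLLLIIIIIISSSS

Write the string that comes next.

XXXXXXXXDDDDDLLLLLLLLLIIIIIIISSSSS

Reading off run lengths: X runs 2, 4, 6; D runs 2, 3, 4; L runs 3, 5, 7; I runs 4, 5, 6; S runs 2, 3, 4 — each is linear in n, where the shown terms are n = 2, 3, 4.
Setting n = 5 gives 8, 5, 9, 7, 5 characters in each block.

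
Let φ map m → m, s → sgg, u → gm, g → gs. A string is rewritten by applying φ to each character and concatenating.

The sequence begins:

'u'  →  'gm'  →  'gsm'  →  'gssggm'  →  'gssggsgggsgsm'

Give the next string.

gssggsgggsgssgggsgsgssgggssggm

Applying the rule to each of the 13 symbols of gssggsgggsgsm gives the pieces gs sgg sgg gs gs sgg gs gs gs sgg gs sgg m, which concatenate to the answer.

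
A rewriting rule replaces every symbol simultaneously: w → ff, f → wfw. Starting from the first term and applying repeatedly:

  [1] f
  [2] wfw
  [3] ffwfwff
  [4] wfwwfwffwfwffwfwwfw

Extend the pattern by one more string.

φ(wfwwfwffwfwffwfwwfw) expands symbol-by-symbol to ff wfw ff ff wfw ff wfw wfw ff wfw ff wfw wfw ff wfw ff ff wfw ff; joining the 19 pieces gives the next term.

ffwfwffffwfwffwfwwfwffwfwffwfwwfwffwfwffffwfwff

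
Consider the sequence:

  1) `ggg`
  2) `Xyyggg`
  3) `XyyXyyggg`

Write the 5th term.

XyyXyyXyyXyyggg

The strings grow by a fixed prefix Xyy each time.
From XyyXyyggg, 2 further steps: XyyXyyggg → XyyXyyXyyggg → (answer).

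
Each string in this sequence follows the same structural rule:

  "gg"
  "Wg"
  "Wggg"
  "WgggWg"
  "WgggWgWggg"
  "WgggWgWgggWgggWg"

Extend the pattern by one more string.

This is a Fibonacci-style word recurrence s(k) = s(k−1)·s(k−2): e.g. Wg·gg = Wggg.
The next term joins WgggWgWgggWgggWg and WgggWgWggg.

WgggWgWgggWgggWgWgggWgWggg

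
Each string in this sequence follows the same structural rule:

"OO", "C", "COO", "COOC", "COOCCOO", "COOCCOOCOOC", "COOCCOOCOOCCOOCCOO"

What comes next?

COOCCOOCOOCCOOCCOOCOOCCOOCOOC

This is a Fibonacci-style word recurrence s(k) = s(k−1)·s(k−2): e.g. C·OO = COO.
So term 8 is COOCCOOCOOCCOOCCOO·COOCCOOCOOC.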